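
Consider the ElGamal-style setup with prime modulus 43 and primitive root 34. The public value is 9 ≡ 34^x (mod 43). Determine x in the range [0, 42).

22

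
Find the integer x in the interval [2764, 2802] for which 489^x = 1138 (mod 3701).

Compute 489^2764 mod 3701 = 3364, then multiply by 489 repeatedly:
  489^2764=3364  489^2765=1752  489^2766=1797  489^2767=1596  489^2768=3234
  489^2769=1099  489^2770=766  489^2771=773  489^2772=495  489^2773=1490
  489^2774=3214  489^2775=2422  489^2776=38  489^2777=77  489^2778=643
  489^2779=3543  489^2780=459  489^2781=2391  489^2782=3384  489^2783=429
  489^2784=2525  489^2785=2292  489^2786=3086  489^2787=2747  489^2788=3521
  489^2789=804  489^2790=850  489^2791=1138
Found 1138 at exponent 2791.

2791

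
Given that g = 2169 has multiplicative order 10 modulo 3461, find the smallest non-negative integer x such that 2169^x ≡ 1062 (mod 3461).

Successive powers of 2169 modulo 3461:
  2169^0=1  2169^1=2169  2169^2=1062
So 2169^2 ≡ 1062 (mod 3461), giving x = 2.

2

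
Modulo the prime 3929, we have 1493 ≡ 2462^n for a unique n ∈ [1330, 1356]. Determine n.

1354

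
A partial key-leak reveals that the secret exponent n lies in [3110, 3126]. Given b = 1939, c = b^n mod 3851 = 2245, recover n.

Compute 1939^3110 mod 3851 = 2591, then multiply by 1939 repeatedly:
  1939^3110=2591  1939^3111=2245
Found 2245 at exponent 3111.

3111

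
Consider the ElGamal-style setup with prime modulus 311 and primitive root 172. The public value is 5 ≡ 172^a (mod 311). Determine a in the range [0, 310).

Baby-step giant-step with m = ceil(sqrt(310)) = 18.
Baby table (172^j mod 311 for j=0..17):
  0:1  1:172  2:39  3:177  4:277  5:61  6:229  7:202
  8:223  9:103  10:300  11:285  12:193  13:230  14:63  15:262
  16:280  17:266
Giant step factor: 172^(-18) ≡ 80 (mod 311).
Scan 5·80^i mod 311 for i = 0, 1, …:
  i=0: 5   i=1: 89   i=2: 278   i=3: 159
  i=4: 280
Match at i=4, j=16: a = 4·18 + 16 = 88.

88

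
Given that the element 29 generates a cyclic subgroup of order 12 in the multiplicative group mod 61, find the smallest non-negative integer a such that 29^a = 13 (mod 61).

Successive powers of 29 modulo 61:
  29^0=1  29^1=29  29^2=48  29^3=50  29^4=47  29^5=21
  29^6=60  29^7=32  29^8=13
So 29^8 ≡ 13 (mod 61), giving a = 8.

8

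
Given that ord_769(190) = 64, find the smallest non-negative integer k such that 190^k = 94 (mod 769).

39

Baby-step giant-step with m = ceil(sqrt(64)) = 8.
Baby table (190^j mod 769 for j=0..7):
  0:1  1:190  2:726  3:289  4:311  5:646  6:469  7:675
Giant step factor: 190^(-8) ≡ 40 (mod 769).
Scan 94·40^i mod 769 for i = 0, 1, …:
  i=0: 94   i=1: 684   i=2: 445   i=3: 113
  i=4: 675
Match at i=4, j=7: k = 4·8 + 7 = 39.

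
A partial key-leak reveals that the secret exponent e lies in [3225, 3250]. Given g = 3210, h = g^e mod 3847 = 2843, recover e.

3237

Compute 3210^3225 mod 3847 = 1998, then multiply by 3210 repeatedly:
  3210^3225=1998  3210^3226=631  3210^3227=1988  3210^3228=3154  3210^3229=2883
  3210^3230=2395  3210^3231=1644  3210^3232=3003  3210^3233=2895  3210^3234=2445
  3210^3235=570  3210^3236=2375  3210^3237=2843
Found 2843 at exponent 3237.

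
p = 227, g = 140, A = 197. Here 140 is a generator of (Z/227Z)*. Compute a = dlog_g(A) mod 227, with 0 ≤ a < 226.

135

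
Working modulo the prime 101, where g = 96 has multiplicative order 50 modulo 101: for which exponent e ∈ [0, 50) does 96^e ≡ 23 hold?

39

Baby-step giant-step with m = ceil(sqrt(50)) = 8.
Baby table (96^j mod 101 for j=0..7):
  0:1  1:96  2:25  3:77  4:19  5:6  6:71  7:49
Giant step factor: 96^(-8) ≡ 54 (mod 101).
Scan 23·54^i mod 101 for i = 0, 1, …:
  i=0: 23   i=1: 30   i=2: 4   i=3: 14
  i=4: 49
Match at i=4, j=7: e = 4·8 + 7 = 39.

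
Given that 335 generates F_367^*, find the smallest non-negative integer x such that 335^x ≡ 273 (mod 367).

17

Baby-step giant-step with m = ceil(sqrt(366)) = 20.
Baby table (335^j mod 367 for j=0..19):
  0:1  1:335  2:290  3:262  4:57  5:11  6:15  7:254
  8:313  9:260  10:121  11:165  12:225  13:140  14:291  15:230
  16:347  17:273  18:72  19:265
Giant step factor: 335^(-20) ≡ 207 (mod 367).
Scan 273·207^i mod 367 for i = 0, 1, …:
  i=0: 273
Match at i=0, j=17: x = 0·20 + 17 = 17.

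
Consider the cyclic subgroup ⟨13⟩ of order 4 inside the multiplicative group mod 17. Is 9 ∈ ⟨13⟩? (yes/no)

9 ∈ ⟨13⟩ iff 9^4 ≡ 1 (mod 17), since |⟨13⟩| = 4.
9^4 mod 17 = 16.
Since 16 ≠ 1, 9 does not lie in the subgroup.

no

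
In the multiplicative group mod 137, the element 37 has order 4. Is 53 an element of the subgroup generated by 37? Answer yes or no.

no

⟨37⟩ has order 4; its elements mod 137 are {1, 37, 100, 136}.
53 is not in this set.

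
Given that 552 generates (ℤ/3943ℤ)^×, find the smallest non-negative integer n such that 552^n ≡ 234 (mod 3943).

1342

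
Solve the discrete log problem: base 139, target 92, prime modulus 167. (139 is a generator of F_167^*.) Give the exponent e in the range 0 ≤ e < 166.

Baby-step giant-step with m = ceil(sqrt(166)) = 13.
Baby table (139^j mod 167 for j=0..12):
  0:1  1:139  2:116  3:92  4:96  5:151  6:114  7:148
  8:31  9:134  10:89  11:13  12:137
Giant step factor: 139^(-13) ≡ 67 (mod 167).
Scan 92·67^i mod 167 for i = 0, 1, …:
  i=0: 92
Match at i=0, j=3: e = 0·13 + 3 = 3.

3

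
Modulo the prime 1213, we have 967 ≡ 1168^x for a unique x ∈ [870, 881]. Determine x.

Compute 1168^870 mod 1213 = 515, then multiply by 1168 repeatedly:
  1168^870=515  1168^871=1085  1168^872=908  1168^873=382  1168^874=1005
  1168^875=869  1168^876=924  1168^877=875  1168^878=654  1168^879=895
  1168^880=967
Found 967 at exponent 880.

880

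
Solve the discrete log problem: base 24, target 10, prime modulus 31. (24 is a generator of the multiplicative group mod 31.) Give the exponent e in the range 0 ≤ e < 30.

8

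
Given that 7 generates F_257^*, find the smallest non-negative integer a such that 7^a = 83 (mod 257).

Baby-step giant-step with m = ceil(sqrt(256)) = 16.
Baby table (7^j mod 257 for j=0..15):
  0:1  1:7  2:49  3:86  4:88  5:102  6:200  7:115
  8:34  9:238  10:124  11:97  12:165  13:127  14:118  15:55
Giant step factor: 7^(-16) ≡ 255 (mod 257).
Scan 83·255^i mod 257 for i = 0, 1, …:
  i=0: 83   i=1: 91   i=2: 75   i=3: 107
  i=4: 43   i=5: 171   i=6: 172   i=7: 170
  i=8: 174   i=9: 166   i=10: 182   i=11: 150
  i=12: 214   i=13: 86
Match at i=13, j=3: a = 13·16 + 3 = 211.

211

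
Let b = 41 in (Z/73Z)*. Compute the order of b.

18

The order of 41 must divide p − 1 = 72 = 2^3 · 3^2.
Divisors: 1, 2, 3, 4, 6, 8, 9, 12, 18, 24, 36, 72.
Check each in increasing order: 41^1 ≡ 41;  41^2 ≡ 2;  41^3 ≡ 9;  41^4 ≡ 4;  41^6 ≡ 8;  41^8 ≡ 16;  41^9 ≡ 72;  41^12 ≡ 64;  41^18 ≡ 1.
Smallest exponent giving 1 is 18.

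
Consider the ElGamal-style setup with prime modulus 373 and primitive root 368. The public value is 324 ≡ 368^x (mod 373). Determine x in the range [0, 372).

Baby-step giant-step with m = ceil(sqrt(372)) = 20.
Baby table (368^j mod 373 for j=0..19):
  0:1  1:368  2:25  3:248  4:252  5:232  6:332  7:205
  8:94  9:276  10:112  11:186  12:189  13:174  14:249  15:247
  16:257  17:207  18:84  19:326
Giant step factor: 368^(-20) ≡ 100 (mod 373).
Scan 324·100^i mod 373 for i = 0, 1, …:
  i=0: 324   i=1: 322   i=2: 122   i=3: 264
  i=4: 290   i=5: 279   i=6: 298   i=7: 333
  i=8: 103   i=9: 229     …   i=13: 327
  i=14: 249
Match at i=14, j=14: x = 14·20 + 14 = 294.

294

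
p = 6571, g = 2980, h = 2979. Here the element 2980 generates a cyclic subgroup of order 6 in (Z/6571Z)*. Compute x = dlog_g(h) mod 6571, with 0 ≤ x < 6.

Successive powers of 2980 modulo 6571:
  2980^0=1  2980^1=2980  2980^2=2979
So 2980^2 ≡ 2979 (mod 6571), giving x = 2.

2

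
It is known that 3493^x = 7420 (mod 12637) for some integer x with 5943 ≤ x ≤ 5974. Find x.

Compute 3493^5943 mod 12637 = 7331, then multiply by 3493 repeatedly:
  3493^5943=7331  3493^5944=4621  3493^5945=3704  3493^5946=10421  3493^5947=5993
  3493^5948=6677  3493^5949=7496  3493^5950=12301  3493^5951=1593  3493^5952=4069
  3493^5953=9029  3493^5954=8982  3493^5955=9092  3493^5956=1575  3493^5957=4380
  3493^5958=8570  3493^5959=10594  3493^5960=3706  3493^5961=4770  3493^5962=6044
  3493^5963=7902  3493^5964=2478  3493^5965=11946  3493^5966=4  3493^5967=1335
  3493^5968=102  3493^5969=2450  3493^5970=2601  3493^5971=11927  3493^5972=9459
  3493^5973=7169  3493^5974=7420
Found 7420 at exponent 5974.

5974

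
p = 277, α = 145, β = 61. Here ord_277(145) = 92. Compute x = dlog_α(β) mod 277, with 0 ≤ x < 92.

41

Baby-step giant-step with m = ceil(sqrt(92)) = 10.
Baby table (145^j mod 277 for j=0..9):
  0:1  1:145  2:250  3:240  4:175  5:168  6:261  7:173
  8:155  9:38
Giant step factor: 145^(-10) ≡ 120 (mod 277).
Scan 61·120^i mod 277 for i = 0, 1, …:
  i=0: 61   i=1: 118   i=2: 33   i=3: 82
  i=4: 145
Match at i=4, j=1: x = 4·10 + 1 = 41.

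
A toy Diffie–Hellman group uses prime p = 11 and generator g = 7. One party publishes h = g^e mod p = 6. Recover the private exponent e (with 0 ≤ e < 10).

Successive powers of 7 modulo 11:
  7^0=1  7^1=7  7^2=5  7^3=2  7^4=3  7^5=10
  7^6=4  7^7=6
So 7^7 ≡ 6 (mod 11), giving e = 7.

7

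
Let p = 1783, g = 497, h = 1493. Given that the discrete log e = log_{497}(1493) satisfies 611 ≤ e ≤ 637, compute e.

637

Compute 497^611 mod 1783 = 716, then multiply by 497 repeatedly:
  497^611=716  497^612=1035  497^613=891  497^614=643  497^615=414
  497^616=713  497^617=1327  497^618=1592  497^619=1355  497^620=1244
  497^621=1350  497^622=542  497^623=141  497^624=540  497^625=930
  497^626=413  497^627=216  497^628=372  497^629=1235  497^630=443
  497^631=862  497^632=494  497^633=1247  497^634=1058  497^635=1624
  497^636=1212  497^637=1493
Found 1493 at exponent 637.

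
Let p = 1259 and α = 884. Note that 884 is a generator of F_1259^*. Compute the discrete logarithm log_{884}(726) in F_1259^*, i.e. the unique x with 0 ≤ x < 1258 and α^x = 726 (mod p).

995

Baby-step giant-step with m = ceil(sqrt(1258)) = 36.
Baby table (884^j mod 1259 for j=0..35):
  0:1  1:884  2:876  3:99  4:645  5:1112  6:988  7:905
  8:555  9:869  10:206  11:808  12:419  13:250  14:675  15:1193
  16:829  17:98  18:1020  19:236  20:889  21:260  22:702  23:1140
  24:560  25:253  26:809  27:44  28:1126  29:774  30:579  31:682
  32:1086  33:666  34:791  35:499
Giant step factor: 884^(-36) ≡ 154 (mod 1259).
Scan 726·154^i mod 1259 for i = 0, 1, …:
  i=0: 726   i=1: 1012   i=2: 991   i=3: 275
  i=4: 803   i=5: 280   i=6: 314   i=7: 514
  i=8: 1098   i=9: 386     …   i=26: 1201
  i=27: 1140
Match at i=27, j=23: x = 27·36 + 23 = 995.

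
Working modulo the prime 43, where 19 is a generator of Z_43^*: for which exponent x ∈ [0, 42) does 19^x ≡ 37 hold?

7

Baby-step giant-step with m = ceil(sqrt(42)) = 7.
Baby table (19^j mod 43 for j=0..6):
  0:1  1:19  2:17  3:22  4:31  5:30  6:11
Giant step factor: 19^(-7) ≡ 7 (mod 43).
Scan 37·7^i mod 43 for i = 0, 1, …:
  i=0: 37   i=1: 1
Match at i=1, j=0: x = 1·7 + 0 = 7.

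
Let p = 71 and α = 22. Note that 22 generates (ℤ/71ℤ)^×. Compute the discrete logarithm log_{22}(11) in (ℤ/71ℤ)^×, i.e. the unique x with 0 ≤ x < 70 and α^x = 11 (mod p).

33

Baby-step giant-step with m = ceil(sqrt(70)) = 9.
Baby table (22^j mod 71 for j=0..8):
  0:1  1:22  2:58  3:69  4:27  5:26  6:4  7:17
  8:19
Giant step factor: 22^(-9) ≡ 62 (mod 71).
Scan 11·62^i mod 71 for i = 0, 1, …:
  i=0: 11   i=1: 43   i=2: 39   i=3: 4
Match at i=3, j=6: x = 3·9 + 6 = 33.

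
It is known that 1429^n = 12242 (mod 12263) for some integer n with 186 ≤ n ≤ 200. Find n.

Compute 1429^186 mod 12263 = 4086, then multiply by 1429 repeatedly:
  1429^186=4086  1429^187=1706  1429^188=9800  1429^189=12117  1429^190=12100
  1429^191=70  1429^192=1926  1429^193=5342  1429^194=6132  1429^195=6846
  1429^196=9323  1429^197=4949  1429^198=8633  1429^199=12242
Found 12242 at exponent 199.

199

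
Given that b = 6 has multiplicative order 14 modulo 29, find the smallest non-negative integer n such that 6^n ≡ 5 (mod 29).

13

Successive powers of 6 modulo 29:
  6^0=1  6^1=6  6^2=7  6^3=13  6^4=20  6^5=4
  6^6=24  6^7=28  6^8=23  6^9=22  6^10=16  6^11=9
  6^12=25  6^13=5
So 6^13 ≡ 5 (mod 29), giving n = 13.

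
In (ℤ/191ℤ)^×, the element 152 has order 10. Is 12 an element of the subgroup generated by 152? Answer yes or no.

12 ∈ ⟨152⟩ iff 12^10 ≡ 1 (mod 191), since |⟨152⟩| = 10.
12^10 mod 191 = 153.
Since 153 ≠ 1, 12 does not lie in the subgroup.

no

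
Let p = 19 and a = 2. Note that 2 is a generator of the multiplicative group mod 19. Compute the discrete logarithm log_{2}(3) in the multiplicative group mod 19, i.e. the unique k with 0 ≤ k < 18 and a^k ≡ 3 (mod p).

Successive powers of 2 modulo 19:
  2^0=1  2^1=2  2^2=4  2^3=8  2^4=16  2^5=13
  2^6=7  2^7=14  2^8=9  2^9=18  2^10=17  2^11=15
  2^12=11  2^13=3
So 2^13 ≡ 3 (mod 19), giving k = 13.

13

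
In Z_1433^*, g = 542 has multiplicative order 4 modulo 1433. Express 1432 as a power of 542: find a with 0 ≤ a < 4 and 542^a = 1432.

2

Successive powers of 542 modulo 1433:
  542^0=1  542^1=542  542^2=1432
So 542^2 ≡ 1432 (mod 1433), giving a = 2.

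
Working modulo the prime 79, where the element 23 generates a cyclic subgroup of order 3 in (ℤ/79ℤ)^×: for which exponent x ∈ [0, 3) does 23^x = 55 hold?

Successive powers of 23 modulo 79:
  23^0=1  23^1=23  23^2=55
So 23^2 ≡ 55 (mod 79), giving x = 2.

2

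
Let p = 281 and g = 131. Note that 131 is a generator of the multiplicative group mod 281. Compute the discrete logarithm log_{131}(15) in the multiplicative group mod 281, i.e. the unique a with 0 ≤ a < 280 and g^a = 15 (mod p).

151

Baby-step giant-step with m = ceil(sqrt(280)) = 17.
Baby table (131^j mod 281 for j=0..16):
  0:1  1:131  2:20  3:91  4:119  5:134  6:132  7:151
  8:111  9:210  10:253  11:266  12:2  13:262  14:40  15:182
  16:238
Giant step factor: 131^(-17) ≡ 108 (mod 281).
Scan 15·108^i mod 281 for i = 0, 1, …:
  i=0: 15   i=1: 215   i=2: 178   i=3: 116
  i=4: 164   i=5: 9   i=6: 129   i=7: 163
  i=8: 182
Match at i=8, j=15: a = 8·17 + 15 = 151.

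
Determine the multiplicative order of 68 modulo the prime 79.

78

The order of 68 must divide p − 1 = 78 = 2 · 3 · 13.
Divisors: 1, 2, 3, 6, 13, 26, 39, 78.
Check each in increasing order: 68^1 ≡ 68;  68^2 ≡ 42;  68^3 ≡ 12;  68^6 ≡ 65;  68^13 ≡ 56;  68^26 ≡ 55;  68^39 ≡ 78;  68^78 ≡ 1.
Smallest exponent giving 1 is 78.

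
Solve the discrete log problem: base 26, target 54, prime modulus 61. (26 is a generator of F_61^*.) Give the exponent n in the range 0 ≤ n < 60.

Baby-step giant-step with m = ceil(sqrt(60)) = 8.
Baby table (26^j mod 61 for j=0..7):
  0:1  1:26  2:5  3:8  4:25  5:40  6:3  7:17
Giant step factor: 26^(-8) ≡ 57 (mod 61).
Scan 54·57^i mod 61 for i = 0, 1, …:
  i=0: 54   i=1: 28   i=2: 10   i=3: 21
  i=4: 38   i=5: 31   i=6: 59   i=7: 8
Match at i=7, j=3: n = 7·8 + 3 = 59.

59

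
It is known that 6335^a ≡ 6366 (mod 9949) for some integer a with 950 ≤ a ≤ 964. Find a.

959

Compute 6335^950 mod 9949 = 4945, then multiply by 6335 repeatedly:
  6335^950=4945  6335^951=7123  6335^952=5490  6335^953=7395  6335^954=7433
  6335^955=9387  6335^956=1472  6335^957=2907  6335^958=246  6335^959=6366
Found 6366 at exponent 959.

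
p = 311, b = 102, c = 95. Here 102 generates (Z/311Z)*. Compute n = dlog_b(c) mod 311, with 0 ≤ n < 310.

279

Baby-step giant-step with m = ceil(sqrt(310)) = 18.
Baby table (102^j mod 311 for j=0..17):
  0:1  1:102  2:141  3:76  4:288  5:142  6:178  7:118
  8:218  9:155  10:260  11:85  12:273  13:167  14:240  15:222
  16:252  17:202
Giant step factor: 102^(-18) ≡ 4 (mod 311).
Scan 95·4^i mod 311 for i = 0, 1, …:
  i=0: 95   i=1: 69   i=2: 276   i=3: 171
  i=4: 62   i=5: 248   i=6: 59   i=7: 236
  i=8: 11   i=9: 44     …   i=14: 272
  i=15: 155
Match at i=15, j=9: n = 15·18 + 9 = 279.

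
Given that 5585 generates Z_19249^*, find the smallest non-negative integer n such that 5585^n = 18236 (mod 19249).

8087

Baby-step giant-step with m = ceil(sqrt(19248)) = 139.
Baby table (5585^j mod 19249 for j=0..138):
  0:1  1:5585  2:8845  3:6391  4:6089  5:13331  6:17752  7:12570
  8:2347  9:18675  10:8793  11:4706  12:8125  13:8232  14:9108  15:12322
  16:3195  17:252  18:2243  19:15305  20:12865  21:13757  22:10086  23:7736
  24:10804  25:13974  26:9344  27:2201  28:11723  29:7106  30:14821  31:4585
  32:6055  33:15931  34:5757  35:7015  36:7060  37:8148  38:1944  39:804
  40:5323  41:8499  42:18130  43:6310  44:15680  45:9099  46:555  47:586
  48:480  49:5189  50:10820  51:7089  52:16121  53:8212  54:12902  55:8663
  56:10118  57:13215  58:5109  59:6747  60:11702  61:5315  62:2317  63:5117
  64:12929  65:5466  66:17945  67:12531  68:15520  69:953  70:9781  71:17472
  72:7939  73:8868  74:103  75:17034  76:6332  77:3807  78:11199  79:6414
  80:19050  81:5027  82:10753  83:17874  84:976  85:3493  86:9168  87:940
  88:14172  89:17981  90:1852  91:6707  92:41  93:17246  94:16163  95:11794
  96:18661  97:7599  98:15619  99:14896  100:19231  101:14964  102:14031  103:456
  104:5892  105:10279  106:7697  107:4728  108:15501  109:10332  110:14967  111:11537
  112:7742  113:5816  114:9297  115:9192  116:237  117:14713  118:17373  119:13245
  120:18667  121:2611  122:10942  123:14744  124:17267  125:17954  126:5049  127:18129
  128:725  129:6835  130:2708  131:13715  132:6504  133:1977  134:11868  135:8473
  136:7663  137:7328  138:3506
Giant step factor: 5585^(-139) ≡ 7918 (mod 19249).
Scan 18236·7918^i mod 19249 for i = 0, 1, …:
  i=0: 18236   i=1: 5899   i=2: 10208   i=3: 393
  i=4: 12685   i=5: 17797   i=6: 13966   i=7: 16532
  i=8: 7176   i=9: 15769     …   i=57: 17515
  i=58: 13974
Match at i=58, j=25: n = 58·139 + 25 = 8087.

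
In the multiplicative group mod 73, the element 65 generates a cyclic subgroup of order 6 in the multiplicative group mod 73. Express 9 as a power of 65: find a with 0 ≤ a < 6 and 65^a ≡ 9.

5

Successive powers of 65 modulo 73:
  65^0=1  65^1=65  65^2=64  65^3=72  65^4=8  65^5=9
So 65^5 ≡ 9 (mod 73), giving a = 5.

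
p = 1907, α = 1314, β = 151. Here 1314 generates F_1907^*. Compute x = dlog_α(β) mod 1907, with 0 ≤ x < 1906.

Baby-step giant-step with m = ceil(sqrt(1906)) = 44.
Baby table (1314^j mod 1907 for j=0..43):
  0:1  1:1314  2:761  3:686  4:1300  5:1435  6:1474  7:1231
  8:398  9:454  10:1572  11:327  12:603  13:937  14:1203  15:1746
  16:123  17:1434  18:160  19:470  20:1619  21:1061  22:137  23:760
  24:1279  25:539  26:749  27:174  28:1703  29:831  30:1130  31:1174
  32:1780  33:938  34:610  35:600  36:809  37:827  38:1595  39:37
  40:943  41:1459  42:591  43:425
Giant step factor: 1314^(-44) ≡ 963 (mod 1907).
Scan 151·963^i mod 1907 for i = 0, 1, …:
  i=0: 151   i=1: 481   i=2: 1709   i=3: 26
  i=4: 247   i=5: 1393   i=6: 838   i=7: 333
  i=8: 303   i=9: 18     …   i=34: 1763
  i=35: 539
Match at i=35, j=25: x = 35·44 + 25 = 1565.

1565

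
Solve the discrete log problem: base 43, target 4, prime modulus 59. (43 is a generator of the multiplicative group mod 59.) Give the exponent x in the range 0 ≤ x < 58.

Baby-step giant-step with m = ceil(sqrt(58)) = 8.
Baby table (43^j mod 59 for j=0..7):
  0:1  1:43  2:20  3:34  4:46  5:31  6:35  7:30
Giant step factor: 43^(-8) ≡ 22 (mod 59).
Scan 4·22^i mod 59 for i = 0, 1, …:
  i=0: 4   i=1: 29   i=2: 48   i=3: 53
  i=4: 45   i=5: 46
Match at i=5, j=4: x = 5·8 + 4 = 44.

44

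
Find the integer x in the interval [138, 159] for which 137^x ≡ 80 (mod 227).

149

Compute 137^138 mod 227 = 225, then multiply by 137 repeatedly:
  137^138=225  137^139=180  137^140=144  137^141=206  137^142=74
  137^143=150  137^144=120  137^145=96  137^146=213  137^147=125
  137^148=100  137^149=80
Found 80 at exponent 149.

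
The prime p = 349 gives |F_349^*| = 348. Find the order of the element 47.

The order of 47 must divide p − 1 = 348 = 2^2 · 3 · 29.
Divisors: 1, 2, 3, 4, 6, 12, 29, 58, 87, 116, 174, 348.
Check each in increasing order: 47^1 ≡ 47;  47^2 ≡ 115;  47^3 ≡ 170;  47^4 ≡ 312;  47^6 ≡ 282;  47^12 ≡ 301;  47^29 ≡ 213;  47^58 ≡ 348;  47^87 ≡ 136;  47^116 ≡ 1.
Smallest exponent giving 1 is 116.

116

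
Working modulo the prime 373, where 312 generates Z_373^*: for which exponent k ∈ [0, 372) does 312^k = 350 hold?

123

Baby-step giant-step with m = ceil(sqrt(372)) = 20.
Baby table (312^j mod 373 for j=0..19):
  0:1  1:312  2:364  3:176  4:81  5:281  6:17  7:82
  8:220  9:8  10:258  11:301  12:289  13:275  14:10  15:136
  16:283  17:268  18:64  19:199
Giant step factor: 312^(-20) ≡ 226 (mod 373).
Scan 350·226^i mod 373 for i = 0, 1, …:
  i=0: 350   i=1: 24   i=2: 202   i=3: 146
  i=4: 172   i=5: 80   i=6: 176
Match at i=6, j=3: k = 6·20 + 3 = 123.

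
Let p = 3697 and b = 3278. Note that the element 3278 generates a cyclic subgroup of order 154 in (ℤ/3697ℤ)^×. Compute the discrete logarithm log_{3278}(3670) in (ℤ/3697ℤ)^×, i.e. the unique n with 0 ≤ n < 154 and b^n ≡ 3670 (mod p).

Baby-step giant-step with m = ceil(sqrt(154)) = 13.
Baby table (3278^j mod 3697 for j=0..12):
  0:1  1:3278  2:1802  3:2847  4:1238  5:2555  6:1585  7:1345
  8:2086  9:2155  10:2820  11:1460  12:1962
Giant step factor: 3278^(-13) ≡ 927 (mod 3697).
Scan 3670·927^i mod 3697 for i = 0, 1, …:
  i=0: 3670   i=1: 850   i=2: 489   i=3: 2269
  i=4: 3467   i=5: 1216   i=6: 3344   i=7: 1802
Match at i=7, j=2: n = 7·13 + 2 = 93.

93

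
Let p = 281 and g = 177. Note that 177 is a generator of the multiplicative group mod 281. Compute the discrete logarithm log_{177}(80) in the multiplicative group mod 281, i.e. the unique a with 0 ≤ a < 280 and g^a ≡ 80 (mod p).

Baby-step giant-step with m = ceil(sqrt(280)) = 17.
Baby table (177^j mod 281 for j=0..16):
  0:1  1:177  2:138  3:260  4:217  5:193  6:160  7:220
  8:162  9:12  10:157  11:251  12:29  13:75  14:68  15:234
  16:111
Giant step factor: 177^(-17) ≡ 171 (mod 281).
Scan 80·171^i mod 281 for i = 0, 1, …:
  i=0: 80   i=1: 192   i=2: 236   i=3: 173
  i=4: 78   i=5: 131   i=6: 202   i=7: 260
Match at i=7, j=3: a = 7·17 + 3 = 122.

122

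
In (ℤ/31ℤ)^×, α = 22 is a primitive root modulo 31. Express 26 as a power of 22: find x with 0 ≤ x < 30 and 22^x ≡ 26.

25

Successive powers of 22 modulo 31:
  22^0=1  22^1=22  22^2=19  22^3=15  22^4=20  22^5=6
  22^6=8  22^7=21  22^8=28  22^9=27  22^10=5  22^11=17
  22^12=2  22^13=13  22^14=7  22^15=30  22^16=9  22^17=12
  22^18=16  22^19=11  22^20=25  22^21=23  22^22=10  22^23=3
  22^24=4  22^25=26
So 22^25 ≡ 26 (mod 31), giving x = 25.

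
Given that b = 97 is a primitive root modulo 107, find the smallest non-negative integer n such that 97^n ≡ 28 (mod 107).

Baby-step giant-step with m = ceil(sqrt(106)) = 11.
Baby table (97^j mod 107 for j=0..10):
  0:1  1:97  2:100  3:70  4:49  5:45  6:85  7:6
  8:47  9:65  10:99
Giant step factor: 97^(-11) ≡ 103 (mod 107).
Scan 28·103^i mod 107 for i = 0, 1, …:
  i=0: 28   i=1: 102   i=2: 20   i=3: 27
  i=4: 106   i=5: 4   i=6: 91   i=7: 64
  i=8: 65
Match at i=8, j=9: n = 8·11 + 9 = 97.

97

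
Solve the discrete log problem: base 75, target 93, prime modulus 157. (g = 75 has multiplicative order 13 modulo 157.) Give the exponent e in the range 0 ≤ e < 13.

11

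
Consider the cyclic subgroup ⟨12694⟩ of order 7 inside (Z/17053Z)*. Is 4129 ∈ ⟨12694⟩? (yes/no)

yes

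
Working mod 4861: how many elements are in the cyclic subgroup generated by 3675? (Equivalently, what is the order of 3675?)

The order of 3675 must divide p − 1 = 4860 = 2^2 · 3^5 · 5.
Divisors: 1, 2, 3, 4, 5, 6, 9, 10, 12, 15, 18, 20, 27, 30, 36, 45, 54, 60, 81, 90, 108, 135, 162, 180, 243, 270, 324, 405, 486, 540, 810, 972, 1215, 1620, 2430, 4860.
Check each in increasing order: 3675^1 ≡ 3675;  3675^2 ≡ 1767;  3675^3 ≡ 4290;  3675^4 ≡ 1527;  3675^5 ≡ 2131;  3675^6 ≡ 354;  3675^9 ≡ 2028;  3675^10 ≡ 987;  3675^12 ≡ 3791;  3675^15 ≡ 3345;  3675^18 ≡ 378;  3675^20 ≡ 1969;  3675^27 ≡ 3407;  3675^30 ≡ 3864;  3675^36 ≡ 1915;  3675^45 ≡ 4542;  3675^54 ≡ 4442;  3675^60 ≡ 2365;  3675^81 ≡ 1601;  3675^90 ≡ 4541;  3675^108 ≡ 565;  3675^135 ≡ 4860;  3675^162 ≡ 1454;  3675^180 ≡ 319;  3675^243 ≡ 4296;  3675^270 ≡ 1.
Smallest exponent giving 1 is 270.

270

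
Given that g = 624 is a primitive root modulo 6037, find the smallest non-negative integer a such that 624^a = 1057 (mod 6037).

Baby-step giant-step with m = ceil(sqrt(6036)) = 78.
Baby table (624^j mod 6037 for j=0..77):
  0:1  1:624  2:3008  3:5522  4:4638  5:2389  6:5634  7:2082
  8:1213  9:2287  10:2356  11:3153  12:5447  13:97  14:158  15:2000
  16:4378  17:3148  18:2327  19:3168  20:2733  21:2958  22:4507  23:5163
  24:3991  25:3140  26:3372  27:3252  28:816  29:2076  30:3506  31:2350
  32:5446  33:5510  34:3187  35:2515  36:5777  37:759  38:2730  39:1086
  40:1520  41:671  42:2151  43:2010  44:4581  45:3043  46:3214  47:1252
  48:2475  49:4965  50:1179  51:5219  52:2713  53:2552  54:4717  55:3389
  56:1786  57:3656  58:5395  59:3871  60:704  61:4632  62:4682  63:5697
  64:5172  65:3570  66:27  67:4774  68:2735  69:4206  70:4486  71:4133
  72:1193  73:1881  74:2566  75:1379  76:3242  77:613
Giant step factor: 624^(-78) ≡ 346 (mod 6037).
Scan 1057·346^i mod 6037 for i = 0, 1, …:
  i=0: 1057   i=1: 3502   i=2: 4292   i=3: 5967
  i=4: 5965   i=5: 5273   i=6: 1284   i=7: 3563
  i=8: 1250   i=9: 3873     …   i=71: 2382
  i=72: 3140
Match at i=72, j=25: a = 72·78 + 25 = 5641.

5641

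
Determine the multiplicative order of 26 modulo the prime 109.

The order of 26 must divide p − 1 = 108 = 2^2 · 3^3.
Divisors: 1, 2, 3, 4, 6, 9, 12, 18, 27, 36, 54, 108.
Check each in increasing order: 26^1 ≡ 26;  26^2 ≡ 22;  26^3 ≡ 27;  26^4 ≡ 48;  26^6 ≡ 75;  26^9 ≡ 63;  26^12 ≡ 66;  26^18 ≡ 45;  26^27 ≡ 1.
Smallest exponent giving 1 is 27.

27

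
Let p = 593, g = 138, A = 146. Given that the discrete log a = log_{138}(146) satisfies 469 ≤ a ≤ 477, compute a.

Compute 138^469 mod 593 = 192, then multiply by 138 repeatedly:
  138^469=192  138^470=404  138^471=10  138^472=194  138^473=87
  138^474=146
Found 146 at exponent 474.

474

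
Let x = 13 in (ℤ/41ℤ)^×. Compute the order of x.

40

The order of 13 must divide p − 1 = 40 = 2^3 · 5.
Divisors: 1, 2, 4, 5, 8, 10, 20, 40.
Check each in increasing order: 13^1 ≡ 13;  13^2 ≡ 5;  13^4 ≡ 25;  13^5 ≡ 38;  13^8 ≡ 10;  13^10 ≡ 9;  13^20 ≡ 40;  13^40 ≡ 1.
Smallest exponent giving 1 is 40.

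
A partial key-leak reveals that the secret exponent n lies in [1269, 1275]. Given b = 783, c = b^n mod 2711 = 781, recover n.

Compute 783^1269 mod 2711 = 515, then multiply by 783 repeatedly:
  783^1269=515  783^1270=2017  783^1271=1509  783^1272=2262  783^1273=863
  783^1274=690  783^1275=781
Found 781 at exponent 1275.

1275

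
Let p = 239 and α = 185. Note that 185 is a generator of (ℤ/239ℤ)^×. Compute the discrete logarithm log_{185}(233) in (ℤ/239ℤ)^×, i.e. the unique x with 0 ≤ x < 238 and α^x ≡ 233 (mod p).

217

Baby-step giant-step with m = ceil(sqrt(238)) = 16.
Baby table (185^j mod 239 for j=0..15):
  0:1  1:185  2:48  3:37  4:153  5:103  6:174  7:164
  8:226  9:224  10:93  11:236  12:162  13:95  14:128  15:19
Giant step factor: 185^(-16) ≡ 99 (mod 239).
Scan 233·99^i mod 239 for i = 0, 1, …:
  i=0: 233   i=1: 123   i=2: 227   i=3: 7
  i=4: 215   i=5: 14   i=6: 191   i=7: 28
  i=8: 143   i=9: 56   i=10: 47   i=11: 112
  i=12: 94   i=13: 224
Match at i=13, j=9: x = 13·16 + 9 = 217.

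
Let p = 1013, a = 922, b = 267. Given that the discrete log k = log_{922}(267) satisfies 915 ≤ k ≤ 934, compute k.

Compute 922^915 mod 1013 = 608, then multiply by 922 repeatedly:
  922^915=608  922^916=387  922^917=238  922^918=628  922^919=593
  922^920=739  922^921=622  922^922=126  922^923=690  922^924=16
  922^925=570  922^926=806  922^927=603  922^928=842  922^929=366
  922^930=123  922^931=963  922^932=498  922^933=267
Found 267 at exponent 933.

933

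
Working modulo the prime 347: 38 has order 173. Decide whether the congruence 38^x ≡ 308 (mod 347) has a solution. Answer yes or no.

no

308 ∈ ⟨38⟩ iff 308^173 ≡ 1 (mod 347), since |⟨38⟩| = 173.
308^173 mod 347 = 346.
Since 346 ≠ 1, 308 does not lie in the subgroup.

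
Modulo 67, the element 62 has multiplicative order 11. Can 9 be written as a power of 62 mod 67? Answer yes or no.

9 ∈ ⟨62⟩ iff 9^11 ≡ 1 (mod 67), since |⟨62⟩| = 11.
9^11 mod 67 = 1.
Since 1 = 1, 9 lies in the subgroup.

yes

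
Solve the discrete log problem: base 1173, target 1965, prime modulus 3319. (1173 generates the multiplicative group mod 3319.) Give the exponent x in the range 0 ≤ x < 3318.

2508

Baby-step giant-step with m = ceil(sqrt(3318)) = 58.
Baby table (1173^j mod 3319 for j=0..57):
  0:1  1:1173  2:1863  3:1397  4:2414  5:515  6:37  7:254
  8:2551  9:1904  10:3024  11:2460  12:1369  13:2760  14:1455  15:749
  16:2361  17:1407  18:868  19:2550  20:731  21:1161  22:1063  23:2274
  24:2245  25:1418  26:495  27:3129  28:2822  29:1163  30:90  31:2681
  32:1720  33:2927  34:1525  35:3203  36:11  37:2946  38:579  39:2091
  40:2  41:2346  42:407  43:2794  44:1509  45:1030  46:74  47:508
  48:1783  49:489  50:2729  51:1601  52:2738  53:2201  54:2910  55:1498
  56:1403  57:2814
Giant step factor: 1173^(-58) ≡ 2755 (mod 3319).
Scan 1965·2755^i mod 3319 for i = 0, 1, …:
  i=0: 1965   i=1: 286   i=2: 1327   i=3: 1666
  i=4: 2972   i=5: 3206   i=6: 671   i=7: 3241
  i=8: 845   i=9: 1356     …   i=42: 121
  i=43: 1455
Match at i=43, j=14: x = 43·58 + 14 = 2508.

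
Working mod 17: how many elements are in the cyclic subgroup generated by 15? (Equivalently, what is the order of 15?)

8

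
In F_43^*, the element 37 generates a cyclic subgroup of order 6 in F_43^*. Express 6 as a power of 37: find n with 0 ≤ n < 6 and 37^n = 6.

4

Successive powers of 37 modulo 43:
  37^0=1  37^1=37  37^2=36  37^3=42  37^4=6
So 37^4 ≡ 6 (mod 43), giving n = 4.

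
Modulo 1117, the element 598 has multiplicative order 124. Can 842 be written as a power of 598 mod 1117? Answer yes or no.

842 ∈ ⟨598⟩ iff 842^124 ≡ 1 (mod 1117), since |⟨598⟩| = 124.
842^124 mod 1117 = 1.
Since 1 = 1, 842 lies in the subgroup.

yes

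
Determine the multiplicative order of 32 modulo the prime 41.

The order of 32 must divide p − 1 = 40 = 2^3 · 5.
Divisors: 1, 2, 4, 5, 8, 10, 20, 40.
Check each in increasing order: 32^1 ≡ 32;  32^2 ≡ 40;  32^4 ≡ 1.
Smallest exponent giving 1 is 4.

4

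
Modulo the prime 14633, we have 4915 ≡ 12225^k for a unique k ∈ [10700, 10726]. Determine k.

Compute 12225^10700 mod 14633 = 12882, then multiply by 12225 repeatedly:
  12225^10700=12882  12225^10701=2104  12225^10702=11219  12225^10703=11799  12225^10704=5294
  12225^10705=12024  12225^10706=4915
Found 4915 at exponent 10706.

10706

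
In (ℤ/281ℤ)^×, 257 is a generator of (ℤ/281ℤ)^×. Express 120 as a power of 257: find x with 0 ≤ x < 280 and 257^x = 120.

23

Baby-step giant-step with m = ceil(sqrt(280)) = 17.
Baby table (257^j mod 281 for j=0..16):
  0:1  1:257  2:14  3:226  4:196  5:73  6:215  7:179
  8:200  9:258  10:271  11:240  12:141  13:269  14:7  15:113
  16:98
Giant step factor: 257^(-17) ≡ 154 (mod 281).
Scan 120·154^i mod 281 for i = 0, 1, …:
  i=0: 120   i=1: 215
Match at i=1, j=6: x = 1·17 + 6 = 23.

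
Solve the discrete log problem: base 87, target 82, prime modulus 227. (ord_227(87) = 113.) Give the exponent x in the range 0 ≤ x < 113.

15

Baby-step giant-step with m = ceil(sqrt(113)) = 11.
Baby table (87^j mod 227 for j=0..10):
  0:1  1:87  2:78  3:203  4:182  5:171  6:122  7:172
  8:209  9:23  10:185
Giant step factor: 87^(-11) ≡ 196 (mod 227).
Scan 82·196^i mod 227 for i = 0, 1, …:
  i=0: 82   i=1: 182
Match at i=1, j=4: x = 1·11 + 4 = 15.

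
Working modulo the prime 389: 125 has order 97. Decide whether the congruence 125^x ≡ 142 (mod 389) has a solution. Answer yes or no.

yes

142 ∈ ⟨125⟩ iff 142^97 ≡ 1 (mod 389), since |⟨125⟩| = 97.
142^97 mod 389 = 1.
Since 1 = 1, 142 lies in the subgroup.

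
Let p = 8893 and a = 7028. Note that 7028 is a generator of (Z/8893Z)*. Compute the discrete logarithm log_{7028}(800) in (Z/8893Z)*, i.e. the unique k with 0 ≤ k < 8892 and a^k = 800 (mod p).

Baby-step giant-step with m = ceil(sqrt(8892)) = 95.
Baby table (7028^j mod 8893 for j=0..94):
  0:1  1:7028  2:1062  3:2509  4:7326  5:5551  6:7730  7:7996
  8:1021  9:7830  10:8249  11:505  12:833  13:2730  14:4239  15:142
  16:1960  17:8516  18:558  19:8704  20:5658  21:3821  22:6021  23:2694
  24:235  25:6375  26:566  27:2677  28:5261  29:6107  30:2378  31:2637
  32:8717  33:8092  34:8734  35:3066  36:109  37:1254  38:149  39:6691
  40:7057  41:335  42:6628  43:50  44:4573  45:8635  46:948  47:1687
  48:1867  49:4101  50:8508  51:6585  52:208  53:3372  54:7464  55:6078
  56:3105  57:7411  58:7100  59:177  60:7829  61:1221  62:8336  63:7217
  64:4297  65:7581  66:1305  67:2857  68:7495  69:1621  70:455  71:5153
  72:2988  73:3291  74:7348  75:93  76:4415  77:943  78:2119  79:5450
  80:449  81:7450  82:5509  83:6023  84:7857  85:2359  86:2500  87:6325
  88:4886  89:2935  90:4313  91:4420  92:511  93:7429  94:209
Giant step factor: 7028^(-95) ≡ 2089 (mod 8893).
Scan 800·2089^i mod 8893 for i = 0, 1, …:
  i=0: 800   i=1: 8209   i=2: 2897   i=3: 4593
  i=4: 8123   i=5: 1103   i=6: 880   i=7: 6362
  i=8: 4076   i=9: 4163     …   i=36: 158
  i=37: 1021
Match at i=37, j=8: k = 37·95 + 8 = 3523.

3523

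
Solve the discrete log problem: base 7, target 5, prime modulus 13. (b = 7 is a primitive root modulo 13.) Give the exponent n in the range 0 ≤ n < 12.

Successive powers of 7 modulo 13:
  7^0=1  7^1=7  7^2=10  7^3=5
So 7^3 ≡ 5 (mod 13), giving n = 3.

3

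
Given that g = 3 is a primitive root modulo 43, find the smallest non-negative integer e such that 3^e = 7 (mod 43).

35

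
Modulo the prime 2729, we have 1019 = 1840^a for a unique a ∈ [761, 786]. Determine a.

761

Compute 1840^761 mod 2729 = 1019, then multiply by 1840 repeatedly:
  1840^761=1019
Found 1019 at exponent 761.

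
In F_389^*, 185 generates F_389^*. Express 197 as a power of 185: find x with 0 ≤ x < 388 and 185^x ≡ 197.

Baby-step giant-step with m = ceil(sqrt(388)) = 20.
Baby table (185^j mod 389 for j=0..19):
  0:1  1:185  2:382  3:261  4:49  5:118  6:46  7:341
  8:67  9:336  10:309  11:371  12:171  13:126  14:359  15:285
  16:210  17:339  18:86  19:350
Giant step factor: 185^(-20) ≡ 42 (mod 389).
Scan 197·42^i mod 389 for i = 0, 1, …:
  i=0: 197   i=1: 105   i=2: 131   i=3: 56
  i=4: 18   i=5: 367   i=6: 243   i=7: 92
  i=8: 363   i=9: 75     …   i=13: 151
  i=14: 118
Match at i=14, j=5: x = 14·20 + 5 = 285.

285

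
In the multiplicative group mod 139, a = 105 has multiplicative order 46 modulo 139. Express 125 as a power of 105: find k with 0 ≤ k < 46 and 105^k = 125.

Baby-step giant-step with m = ceil(sqrt(46)) = 7.
Baby table (105^j mod 139 for j=0..6):
  0:1  1:105  2:44  3:33  4:129  5:62  6:116
Giant step factor: 105^(-7) ≡ 8 (mod 139).
Scan 125·8^i mod 139 for i = 0, 1, …:
  i=0: 125   i=1: 27   i=2: 77   i=3: 60
  i=4: 63   i=5: 87   i=6: 1
Match at i=6, j=0: k = 6·7 + 0 = 42.

42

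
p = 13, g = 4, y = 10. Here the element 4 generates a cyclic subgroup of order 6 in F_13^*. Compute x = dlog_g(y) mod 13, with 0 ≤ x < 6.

5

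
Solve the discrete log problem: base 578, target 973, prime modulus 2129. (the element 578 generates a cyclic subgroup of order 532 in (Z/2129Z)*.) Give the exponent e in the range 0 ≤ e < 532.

180

Baby-step giant-step with m = ceil(sqrt(532)) = 24.
Baby table (578^j mod 2129 for j=0..23):
  0:1  1:578  2:1960  3:252  4:884  5:2121  6:1763  7:1352
  8:113  9:1444  10:64  11:799  12:1958  13:1225  14:1222  15:1617
  16:2124  17:1368  18:845  19:869  20:1967  21:40  22:1830  23:1756
Giant step factor: 578^(-24) ≡ 260 (mod 2129).
Scan 973·260^i mod 2129 for i = 0, 1, …:
  i=0: 973   i=1: 1758   i=2: 1474   i=3: 20
  i=4: 942   i=5: 85   i=6: 810   i=7: 1958
Match at i=7, j=12: e = 7·24 + 12 = 180.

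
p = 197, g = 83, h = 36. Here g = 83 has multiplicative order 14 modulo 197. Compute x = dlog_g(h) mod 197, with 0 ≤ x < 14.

4

Successive powers of 83 modulo 197:
  83^0=1  83^1=83  83^2=191  83^3=93  83^4=36
So 83^4 ≡ 36 (mod 197), giving x = 4.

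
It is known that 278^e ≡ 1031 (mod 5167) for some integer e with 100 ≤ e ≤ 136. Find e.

Compute 278^100 mod 5167 = 950, then multiply by 278 repeatedly:
  278^100=950  278^101=583  278^102=1897  278^103=332  278^104=4457
  278^105=4133  278^106=1900  278^107=1166  278^108=3794  278^109=664
  278^110=3747  278^111=3099  278^112=3800  278^113=2332  278^114=2421
  278^115=1328  278^116=2327  278^117=1031
Found 1031 at exponent 117.

117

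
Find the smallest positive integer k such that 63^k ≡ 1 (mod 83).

41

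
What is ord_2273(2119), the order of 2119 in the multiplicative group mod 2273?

The order of 2119 must divide p − 1 = 2272 = 2^5 · 71.
Divisors: 1, 2, 4, 8, 16, 32, 71, 142, 284, 568, 1136, 2272.
Check each in increasing order: 2119^1 ≡ 2119;  2119^2 ≡ 986;  2119^4 ≡ 1625;  2119^8 ≡ 1672;  2119^16 ≡ 2067;  2119^32 ≡ 1522;  2119^71 ≡ 672;  2119^142 ≡ 1530;  2119^284 ≡ 1983;  2119^568 ≡ 2272;  2119^1136 ≡ 1.
Smallest exponent giving 1 is 1136.

1136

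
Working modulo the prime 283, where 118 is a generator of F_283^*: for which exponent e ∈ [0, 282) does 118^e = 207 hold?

Baby-step giant-step with m = ceil(sqrt(282)) = 17.
Baby table (118^j mod 283 for j=0..16):
  0:1  1:118  2:57  3:217  4:136  5:200  6:111  7:80
  8:101  9:32  10:97  11:126  12:152  13:107  14:174  15:156
  16:13
Giant step factor: 118^(-17) ≡ 88 (mod 283).
Scan 207·88^i mod 283 for i = 0, 1, …:
  i=0: 207   i=1: 104   i=2: 96   i=3: 241
  i=4: 266   i=5: 202   i=6: 230   i=7: 147
  i=8: 201   i=9: 142     …   i=14: 129
  i=15: 32
Match at i=15, j=9: e = 15·17 + 9 = 264.

264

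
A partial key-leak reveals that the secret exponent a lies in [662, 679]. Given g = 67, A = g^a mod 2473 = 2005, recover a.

678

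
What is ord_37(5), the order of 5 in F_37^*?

36

The order of 5 must divide p − 1 = 36 = 2^2 · 3^2.
Divisors: 1, 2, 3, 4, 6, 9, 12, 18, 36.
Check each in increasing order: 5^1 ≡ 5;  5^2 ≡ 25;  5^3 ≡ 14;  5^4 ≡ 33;  5^6 ≡ 11;  5^9 ≡ 6;  5^12 ≡ 10;  5^18 ≡ 36;  5^36 ≡ 1.
Smallest exponent giving 1 is 36.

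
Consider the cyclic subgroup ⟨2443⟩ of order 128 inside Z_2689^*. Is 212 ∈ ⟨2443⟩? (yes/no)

yes

212 ∈ ⟨2443⟩ iff 212^128 ≡ 1 (mod 2689), since |⟨2443⟩| = 128.
212^128 mod 2689 = 1.
Since 1 = 1, 212 lies in the subgroup.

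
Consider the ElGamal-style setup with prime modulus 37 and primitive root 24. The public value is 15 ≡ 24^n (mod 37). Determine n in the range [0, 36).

29

Successive powers of 24 modulo 37:
  24^0=1  24^1=24  24^2=21  24^3=23  24^4=34  24^5=2
  24^6=11  24^7=5  24^8=9  24^9=31  24^10=4  24^11=22
  24^12=10  24^13=18  24^14=25  24^15=8  24^16=7  24^17=20
  24^18=36  24^19=13  24^20=16  24^21=14  24^22=3  24^23=35
  24^24=26  24^25=32  24^26=28  24^27=6  24^28=33  24^29=15
So 24^29 ≡ 15 (mod 37), giving n = 29.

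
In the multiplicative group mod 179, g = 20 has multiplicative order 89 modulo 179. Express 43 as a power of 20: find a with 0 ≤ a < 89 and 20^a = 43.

Baby-step giant-step with m = ceil(sqrt(89)) = 10.
Baby table (20^j mod 179 for j=0..9):
  0:1  1:20  2:42  3:124  4:153  5:17  6:161  7:177
  8:139  9:95
Giant step factor: 20^(-10) ≡ 83 (mod 179).
Scan 43·83^i mod 179 for i = 0, 1, …:
  i=0: 43   i=1: 168   i=2: 161
Match at i=2, j=6: a = 2·10 + 6 = 26.

26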